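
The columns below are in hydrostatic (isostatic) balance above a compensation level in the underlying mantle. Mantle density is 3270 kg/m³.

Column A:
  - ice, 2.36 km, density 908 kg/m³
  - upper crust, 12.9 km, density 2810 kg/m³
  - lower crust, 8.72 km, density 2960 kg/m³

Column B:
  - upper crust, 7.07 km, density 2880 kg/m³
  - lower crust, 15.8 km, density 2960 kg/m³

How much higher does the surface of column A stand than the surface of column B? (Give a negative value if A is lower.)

2 km

For any compensation level in the mantle, the mantle terms cancel and isostasy reduces to e = (Σt_A − Σt_B) − (Σ(ρt)_A − Σ(ρt)_B) / ρ_m.
Σt_A = 23.98 km; Σt_B = 22.87 km; Σ(ρt)_A = 64203.08; Σ(ρt)_B = 67129.6 (in km·kg/m³).
e = (23.98 − 22.87) − (64203.08 − 67129.6) / 3270 = 2 km.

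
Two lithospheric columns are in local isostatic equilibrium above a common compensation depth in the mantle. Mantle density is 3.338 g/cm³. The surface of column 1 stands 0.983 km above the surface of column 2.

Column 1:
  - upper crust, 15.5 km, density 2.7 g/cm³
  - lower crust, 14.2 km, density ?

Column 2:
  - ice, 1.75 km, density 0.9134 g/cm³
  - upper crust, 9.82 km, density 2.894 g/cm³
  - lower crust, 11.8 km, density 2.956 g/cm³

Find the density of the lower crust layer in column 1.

Take the compensation level at the base of the deeper column (depth z_c below the surface of column 1) and equate Σ ρ_i t_i down to z_c; mantle fills any gap and the z_c terms cancel.
Column 1: 15.5×2.7 + 14.2×ρ + (z_c − 29.7)×3.338
Column 2: 0.983×0 + 1.75×0.9134 + 9.82×2.894 + 11.8×2.956 + (z_c − 0.983 − 23.37)×3.338
The z_c×3.338 term appears on both sides and cancels. Collect the known terms of each column as K = Σ(ρt)_known − 3.338 × (depth of known layers): K_1 = 41.85 − 3.338×29.7 = −57.2886; K_2 = 64.89833 − 3.338×(0.983 + 23.37) = −16.391984.
Balance: K_1 + 14.2×ρ = K_2, so ρ = (K_2 − K_1)/14.2 = 40.8966/14.2 = 2.88 g/cm³.

2.88 g/cm³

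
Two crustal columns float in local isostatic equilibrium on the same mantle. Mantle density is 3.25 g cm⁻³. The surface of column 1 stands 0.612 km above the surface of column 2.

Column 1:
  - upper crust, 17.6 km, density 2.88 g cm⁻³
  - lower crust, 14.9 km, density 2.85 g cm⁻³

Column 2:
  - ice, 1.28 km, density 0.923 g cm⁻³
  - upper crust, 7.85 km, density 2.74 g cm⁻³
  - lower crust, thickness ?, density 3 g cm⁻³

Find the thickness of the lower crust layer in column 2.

Take the compensation level at the base of the deeper column (depth z_c below the surface of column 1) and equate Σ ρ_i t_i down to z_c; mantle fills any gap and the z_c terms cancel.
Column 1: 17.6×2.88 + 14.9×2.85 + (z_c − 32.5)×3.25
Column 2: 0.612×0 + 1.28×0.923 + 7.85×2.74 + x×3 + (z_c − 0.612 − 9.13 − x)×3.25
The z_c×3.25 term appears on both sides and cancels. Collect the known terms of each column as K = Σ(ρt)_known − 3.25 × (depth of known layers): K_1 = 93.153 − 3.25×32.5 = −12.472; K_2 = 22.69044 − 3.25×(0.612 + 9.13) = −8.97106.
Balance: K_1 = K_2 − x×(3.25 − 3), so x = (K_2 − K_1)/(3.25 − 3) = 3.50094/0.25 = 14 km.

14 km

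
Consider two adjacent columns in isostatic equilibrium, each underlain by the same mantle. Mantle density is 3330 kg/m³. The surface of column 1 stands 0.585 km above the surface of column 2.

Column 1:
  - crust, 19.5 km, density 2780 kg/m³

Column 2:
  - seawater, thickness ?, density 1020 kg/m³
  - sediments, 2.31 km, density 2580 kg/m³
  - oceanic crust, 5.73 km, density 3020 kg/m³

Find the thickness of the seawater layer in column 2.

Take the compensation level at the base of the deeper column (depth z_c below the surface of column 1) and equate Σ ρ_i t_i down to z_c; mantle fills any gap and the z_c terms cancel.
Column 1: 19.5×2780 + (z_c − 19.5)×3330
Column 2: 0.585×0 + x×1020 + 2.31×2580 + 5.73×3020 + (z_c − 0.585 − 8.04 − x)×3330
The z_c×3330 term appears on both sides and cancels. Collect the known terms of each column as K = Σ(ρt)_known − 3330 × (depth of known layers): K_1 = 54210 − 3330×19.5 = −10725; K_2 = 23264.4 − 3330×(0.585 + 8.04) = −5456.85.
Balance: K_1 = K_2 − x×(3330 − 1020), so x = (K_2 − K_1)/(3330 − 1020) = 5268.15/2310 = 2.28 km.

2.28 km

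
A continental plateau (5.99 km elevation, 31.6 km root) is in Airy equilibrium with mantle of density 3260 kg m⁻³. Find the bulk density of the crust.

ρ_c h = (ρ_m − ρ_c) r → ρ_c (h + r) = ρ_m r → ρ_c = ρ_m r / (h + r).
ρ_c = 3260 × 31.6 km / (5.99 km + 31.6 km) = 2740 kg m⁻³.

2740 kg m⁻³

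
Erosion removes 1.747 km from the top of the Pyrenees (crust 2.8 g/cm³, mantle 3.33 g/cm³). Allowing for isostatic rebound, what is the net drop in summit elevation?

0.278 km

Rebound u = e ρ_c/ρ_m = 1.747 km × 2.8/3.33 = 1.469 km.
Net surface drop = e − u = 1.747 km − 1.469 km = e (ρ_m − ρ_c)/ρ_m = 0.278 km.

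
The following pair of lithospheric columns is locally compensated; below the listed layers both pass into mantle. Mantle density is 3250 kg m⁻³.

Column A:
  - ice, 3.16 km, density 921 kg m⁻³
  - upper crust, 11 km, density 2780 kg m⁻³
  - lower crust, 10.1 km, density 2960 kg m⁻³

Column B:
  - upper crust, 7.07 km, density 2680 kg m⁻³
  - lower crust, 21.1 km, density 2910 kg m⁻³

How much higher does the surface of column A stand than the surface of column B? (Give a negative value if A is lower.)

For any compensation level in the mantle, the mantle terms cancel and isostasy reduces to e = (Σt_A − Σt_B) − (Σ(ρt)_A − Σ(ρt)_B) / ρ_m.
Σt_A = 24.26 km; Σt_B = 28.17 km; Σ(ρt)_A = 63386.36; Σ(ρt)_B = 80348.6 (in km·kg m⁻³).
e = (24.26 − 28.17) − (63386.36 − 80348.6) / 3250 = 1.31 km.

1.31 km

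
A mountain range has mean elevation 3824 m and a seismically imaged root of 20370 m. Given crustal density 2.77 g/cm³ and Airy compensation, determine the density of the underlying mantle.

3.29 g/cm³

Airy balance: ρ_c h = (ρ_m − ρ_c) r → ρ_m = ρ_c (1 + h/r).
ρ_m = 2.77 × (1 + 3824 m/20370 m) = 3.29 g/cm³.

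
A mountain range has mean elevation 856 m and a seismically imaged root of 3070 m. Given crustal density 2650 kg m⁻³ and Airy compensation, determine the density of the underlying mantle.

Airy balance: ρ_c h = (ρ_m − ρ_c) r → ρ_m = ρ_c (1 + h/r).
ρ_m = 2650 × (1 + 856 m/3070 m) = 3390 kg m⁻³.

3390 kg m⁻³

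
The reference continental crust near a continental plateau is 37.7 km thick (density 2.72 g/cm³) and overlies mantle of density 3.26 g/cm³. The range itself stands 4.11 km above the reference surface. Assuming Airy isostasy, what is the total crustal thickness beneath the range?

Root depth r = h ρ_c / (ρ_m − ρ_c) = 4.11 km × 2.72 / 0.54 = 20.7 km.
Total thickness = T + h + r = 37.7 km + 4.11 km + 20.7 km = 62.5 km.

62.5 km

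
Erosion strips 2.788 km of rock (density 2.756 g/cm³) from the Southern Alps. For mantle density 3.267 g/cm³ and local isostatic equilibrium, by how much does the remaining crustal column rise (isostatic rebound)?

2.35 km

Unloading: uplift u = e ρ_c/ρ_m = 2.788 km × 2.756/3.267 = 2.35 km.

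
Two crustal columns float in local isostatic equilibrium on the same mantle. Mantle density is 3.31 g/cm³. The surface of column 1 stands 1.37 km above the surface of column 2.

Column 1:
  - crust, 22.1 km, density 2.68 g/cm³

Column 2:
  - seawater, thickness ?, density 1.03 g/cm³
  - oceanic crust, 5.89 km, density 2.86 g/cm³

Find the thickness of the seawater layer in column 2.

2.96 km

Take the compensation level at the base of the deeper column (depth z_c below the surface of column 1) and equate Σ ρ_i t_i down to z_c; mantle fills any gap and the z_c terms cancel.
Column 1: 22.1×2.68 + (z_c − 22.1)×3.31
Column 2: 1.37×0 + x×1.03 + 5.89×2.86 + (z_c − 1.37 − 5.89 − x)×3.31
The z_c×3.31 term appears on both sides and cancels. Collect the known terms of each column as K = Σ(ρt)_known − 3.31 × (depth of known layers): K_1 = 59.228 − 3.31×22.1 = −13.923; K_2 = 16.8454 − 3.31×(1.37 + 5.89) = −7.1852.
Balance: K_1 = K_2 − x×(3.31 − 1.03), so x = (K_2 − K_1)/(3.31 − 1.03) = 6.7378/2.28 = 2.96 km.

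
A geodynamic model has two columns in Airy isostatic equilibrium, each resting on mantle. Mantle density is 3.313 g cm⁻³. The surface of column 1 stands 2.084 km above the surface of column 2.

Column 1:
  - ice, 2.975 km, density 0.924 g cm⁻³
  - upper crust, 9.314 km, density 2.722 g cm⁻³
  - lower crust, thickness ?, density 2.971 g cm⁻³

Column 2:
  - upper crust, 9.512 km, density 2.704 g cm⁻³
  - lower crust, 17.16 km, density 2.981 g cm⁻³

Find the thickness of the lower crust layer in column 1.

Take the compensation level at the base of the deeper column (depth z_c below the surface of column 1) and equate Σ ρ_i t_i down to z_c; mantle fills any gap and the z_c terms cancel.
Column 1: 2.975×0.924 + 9.314×2.722 + x×2.971 + (z_c − 12.289 − x)×3.313
Column 2: 2.084×0 + 9.512×2.704 + 17.16×2.981 + (z_c − 2.084 − 26.672)×3.313
The z_c×3.313 term appears on both sides and cancels. Collect the known terms of each column as K = Σ(ρt)_known − 3.313 × (depth of known layers): K_1 = 28.101608 − 3.313×12.289 = −12.611849; K_2 = 76.874408 − 3.313×(2.084 + 26.672) = −18.39422.
Balance: K_1 − x×(3.313 − 2.971) = K_2, so x = (K_1 − K_2)/(3.313 − 2.971) = 5.78237/0.342 = 16.9 km.

16.9 km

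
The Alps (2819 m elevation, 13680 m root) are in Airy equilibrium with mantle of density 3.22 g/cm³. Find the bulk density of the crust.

ρ_c h = (ρ_m − ρ_c) r → ρ_c (h + r) = ρ_m r → ρ_c = ρ_m r / (h + r).
ρ_c = 3.22 × 13680 m / (2819 m + 13680 m) = 2.67 g/cm³.

2.67 g/cm³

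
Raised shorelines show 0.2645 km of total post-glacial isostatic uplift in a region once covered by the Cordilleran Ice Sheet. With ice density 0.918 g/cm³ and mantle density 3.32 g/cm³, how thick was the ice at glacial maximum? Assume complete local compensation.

0.957 km

u = t ρ_ice/ρ_m → t = u ρ_m/ρ_ice = 0.2645 km × 3.32/0.918 = 0.957 km.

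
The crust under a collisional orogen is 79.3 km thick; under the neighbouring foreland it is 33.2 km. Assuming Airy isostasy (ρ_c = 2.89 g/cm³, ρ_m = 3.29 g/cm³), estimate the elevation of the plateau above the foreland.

5.6 km

Excess crust Δ = 79.3 km − 33.2 km = 46.1 km, split between elevation h and root r with h + r = Δ.
Airy balance ρ_c h = (ρ_m − ρ_c) r gives r = h ρ_c/(ρ_m − ρ_c), so h (1 + ρ_c/(ρ_m − ρ_c)) = Δ, i.e. h = Δ (ρ_m − ρ_c)/ρ_m.
h = 46.1 km × 0.4/3.29 = 5.6 km.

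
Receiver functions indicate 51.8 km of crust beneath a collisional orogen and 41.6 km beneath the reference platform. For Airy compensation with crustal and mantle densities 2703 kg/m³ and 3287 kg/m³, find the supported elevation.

Excess crust Δ = 51.8 km − 41.6 km = 10.2 km, split between elevation h and root r with h + r = Δ.
Airy balance ρ_c h = (ρ_m − ρ_c) r gives r = h ρ_c/(ρ_m − ρ_c), so h (1 + ρ_c/(ρ_m − ρ_c)) = Δ, i.e. h = Δ (ρ_m − ρ_c)/ρ_m.
h = 10.2 km × 584/3287 = 1.81 km.

1.81 km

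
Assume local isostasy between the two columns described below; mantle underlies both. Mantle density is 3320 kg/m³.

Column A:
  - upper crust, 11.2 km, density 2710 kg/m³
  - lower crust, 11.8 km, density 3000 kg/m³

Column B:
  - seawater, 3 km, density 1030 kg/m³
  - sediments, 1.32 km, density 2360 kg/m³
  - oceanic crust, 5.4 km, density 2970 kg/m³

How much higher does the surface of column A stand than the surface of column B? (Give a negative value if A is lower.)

For any compensation level in the mantle, the mantle terms cancel and isostasy reduces to e = (Σt_A − Σt_B) − (Σ(ρt)_A − Σ(ρt)_B) / ρ_m.
Σt_A = 23 km; Σt_B = 9.72 km; Σ(ρt)_A = 65752; Σ(ρt)_B = 22243.2 (in km·kg/m³).
e = (23 − 9.72) − (65752 − 22243.2) / 3320 = 0.175 km.

0.175 km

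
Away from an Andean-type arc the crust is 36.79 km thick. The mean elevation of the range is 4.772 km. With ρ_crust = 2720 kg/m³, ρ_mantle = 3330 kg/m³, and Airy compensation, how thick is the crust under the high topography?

62.8 km

Root depth r = h ρ_c / (ρ_m − ρ_c) = 4.772 km × 2720 / 610 = 21.28 km.
Total thickness = T + h + r = 36.79 km + 4.772 km + 21.28 km = 62.8 km.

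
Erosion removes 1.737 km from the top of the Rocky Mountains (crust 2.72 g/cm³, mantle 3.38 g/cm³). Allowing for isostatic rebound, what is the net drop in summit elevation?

0.339 km

Rebound u = e ρ_c/ρ_m = 1.737 km × 2.72/3.38 = 1.398 km.
Net surface drop = e − u = 1.737 km − 1.398 km = e (ρ_m − ρ_c)/ρ_m = 0.339 km.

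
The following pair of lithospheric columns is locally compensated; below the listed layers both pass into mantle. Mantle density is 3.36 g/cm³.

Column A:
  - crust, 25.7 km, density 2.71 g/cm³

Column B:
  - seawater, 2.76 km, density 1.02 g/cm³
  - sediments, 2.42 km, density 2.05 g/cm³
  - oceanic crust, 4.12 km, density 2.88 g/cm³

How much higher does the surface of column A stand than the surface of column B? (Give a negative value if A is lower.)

1.52 km

For any compensation level in the mantle, the mantle terms cancel and isostasy reduces to e = (Σt_A − Σt_B) − (Σ(ρt)_A − Σ(ρt)_B) / ρ_m.
Σt_A = 25.7 km; Σt_B = 9.3 km; Σ(ρt)_A = 69.647; Σ(ρt)_B = 19.6418 (in km·g/cm³).
e = (25.7 − 9.3) − (69.647 − 19.6418) / 3.36 = 1.52 km.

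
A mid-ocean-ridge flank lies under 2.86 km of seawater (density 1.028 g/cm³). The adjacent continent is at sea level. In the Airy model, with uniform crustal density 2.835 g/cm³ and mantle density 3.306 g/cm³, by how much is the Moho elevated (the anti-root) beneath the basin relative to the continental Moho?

Balancing pressure at the compensation depth: replacing crust with seawater at the top is compensated by replacing crust with mantle at the base: d (ρ_c − ρ_w) = a (ρ_m − ρ_c).
a = d (ρ_c − ρ_w)/(ρ_m − ρ_c) = 2.86 km × 1.807/0.471 = 11 km.

11 km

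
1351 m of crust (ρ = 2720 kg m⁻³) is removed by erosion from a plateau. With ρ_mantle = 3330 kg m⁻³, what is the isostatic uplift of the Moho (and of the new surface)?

1100 m

Unloading: uplift u = e ρ_c/ρ_m = 1351 m × 2720/3330 = 1100 m.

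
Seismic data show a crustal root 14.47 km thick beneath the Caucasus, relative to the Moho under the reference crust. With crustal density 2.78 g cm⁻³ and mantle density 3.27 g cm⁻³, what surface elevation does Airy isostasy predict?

2.55 km

Balancing pressure at the compensation depth: ρ_c h = (ρ_m − ρ_c) r.
h = r (ρ_m − ρ_c) / ρ_c = 14.47 km × (3.27 − 2.78) / 2.78 = 2.55 km.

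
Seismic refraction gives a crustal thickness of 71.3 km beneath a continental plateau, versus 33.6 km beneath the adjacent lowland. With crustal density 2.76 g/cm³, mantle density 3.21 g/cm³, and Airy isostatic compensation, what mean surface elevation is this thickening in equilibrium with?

5.29 km

Excess crust Δ = 71.3 km − 33.6 km = 37.7 km, split between elevation h and root r with h + r = Δ.
Airy balance ρ_c h = (ρ_m − ρ_c) r gives r = h ρ_c/(ρ_m − ρ_c), so h (1 + ρ_c/(ρ_m − ρ_c)) = Δ, i.e. h = Δ (ρ_m − ρ_c)/ρ_m.
h = 37.7 km × 0.45/3.21 = 5.29 km.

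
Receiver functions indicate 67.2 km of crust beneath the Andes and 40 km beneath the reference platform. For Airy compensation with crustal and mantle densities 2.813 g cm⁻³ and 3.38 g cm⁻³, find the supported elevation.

Excess crust Δ = 67.2 km − 40 km = 27.2 km, split between elevation h and root r with h + r = Δ.
Airy balance ρ_c h = (ρ_m − ρ_c) r gives r = h ρ_c/(ρ_m − ρ_c), so h (1 + ρ_c/(ρ_m − ρ_c)) = Δ, i.e. h = Δ (ρ_m − ρ_c)/ρ_m.
h = 27.2 km × 0.567/3.38 = 4.56 km.

4.56 km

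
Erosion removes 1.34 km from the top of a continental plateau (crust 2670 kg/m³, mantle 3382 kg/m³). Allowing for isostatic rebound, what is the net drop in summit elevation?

0.282 km

Rebound u = e ρ_c/ρ_m = 1.34 km × 2670/3382 = 1.058 km.
Net surface drop = e − u = 1.34 km − 1.058 km = e (ρ_m − ρ_c)/ρ_m = 0.282 km.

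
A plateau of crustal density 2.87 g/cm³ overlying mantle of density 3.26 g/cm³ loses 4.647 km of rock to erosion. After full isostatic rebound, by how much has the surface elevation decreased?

0.556 km

Rebound u = e ρ_c/ρ_m = 4.647 km × 2.87/3.26 = 4.091 km.
Net surface drop = e − u = 4.647 km − 4.091 km = e (ρ_m − ρ_c)/ρ_m = 0.556 km.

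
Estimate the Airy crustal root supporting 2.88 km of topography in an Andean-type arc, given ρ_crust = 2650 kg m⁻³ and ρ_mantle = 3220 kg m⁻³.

13.4 km

In Airy isostatic equilibrium: the weight of the topography is balanced by the buoyancy of the root, ρ_c h = (ρ_m − ρ_c) r.
r = h · ρ_c / (ρ_m − ρ_c) = 2.88 km × 2650 / (3220 − 2650) = 13.4 km.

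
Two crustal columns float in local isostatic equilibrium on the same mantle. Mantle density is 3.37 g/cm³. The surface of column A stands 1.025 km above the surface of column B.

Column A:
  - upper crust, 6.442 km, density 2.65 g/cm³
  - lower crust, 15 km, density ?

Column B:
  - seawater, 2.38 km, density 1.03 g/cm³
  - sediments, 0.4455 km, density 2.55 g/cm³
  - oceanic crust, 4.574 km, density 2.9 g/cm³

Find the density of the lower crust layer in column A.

Take the compensation level at the base of the deeper column (depth z_c below the surface of column A) and equate Σ ρ_i t_i down to z_c; mantle fills any gap and the z_c terms cancel.
Column A: 6.442×2.65 + 15×ρ + (z_c − 21.442)×3.37
Column B: 1.025×0 + 2.38×1.03 + 0.4455×2.55 + 4.574×2.9 + (z_c − 1.025 − 7.3995)×3.37
The z_c×3.37 term appears on both sides and cancels. Collect the known terms of each column as K = Σ(ρt)_known − 3.37 × (depth of known layers): K_A = 17.0713 − 3.37×21.442 = −55.18824; K_B = 16.852025 − 3.37×(1.025 + 7.3995) = −11.53854.
Balance: K_A + 15×ρ = K_B, so ρ = (K_B − K_A)/15 = 43.6497/15 = 2.91 g/cm³.

2.91 g/cm³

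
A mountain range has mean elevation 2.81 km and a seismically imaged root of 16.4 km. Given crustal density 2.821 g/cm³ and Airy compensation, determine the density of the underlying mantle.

Airy balance: ρ_c h = (ρ_m − ρ_c) r → ρ_m = ρ_c (1 + h/r).
ρ_m = 2.821 × (1 + 2.81 km/16.4 km) = 3.3 g/cm³.

3.3 g/cm³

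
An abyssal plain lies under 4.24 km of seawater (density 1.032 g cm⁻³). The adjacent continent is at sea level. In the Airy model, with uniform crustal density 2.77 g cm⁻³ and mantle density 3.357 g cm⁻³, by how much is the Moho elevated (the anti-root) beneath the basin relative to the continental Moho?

12.6 km

In Airy isostatic equilibrium: replacing crust with seawater at the top is compensated by replacing crust with mantle at the base: d (ρ_c − ρ_w) = a (ρ_m − ρ_c).
a = d (ρ_c − ρ_w)/(ρ_m − ρ_c) = 4.24 km × 1.738/0.587 = 12.6 km.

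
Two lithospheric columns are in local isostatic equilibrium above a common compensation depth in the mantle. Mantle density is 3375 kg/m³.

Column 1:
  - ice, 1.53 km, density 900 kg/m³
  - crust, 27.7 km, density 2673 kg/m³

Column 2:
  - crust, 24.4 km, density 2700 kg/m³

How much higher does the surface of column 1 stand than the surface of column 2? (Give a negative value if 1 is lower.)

For any compensation level in the mantle, the mantle terms cancel and isostasy reduces to e = (Σt_1 − Σt_2) − (Σ(ρt)_1 − Σ(ρt)_2) / ρ_m.
Σt_1 = 29.23 km; Σt_2 = 24.4 km; Σ(ρt)_1 = 75419.1; Σ(ρt)_2 = 65880 (in km·kg/m³).
e = (29.23 − 24.4) − (75419.1 − 65880) / 3375 = 2 km.

2 km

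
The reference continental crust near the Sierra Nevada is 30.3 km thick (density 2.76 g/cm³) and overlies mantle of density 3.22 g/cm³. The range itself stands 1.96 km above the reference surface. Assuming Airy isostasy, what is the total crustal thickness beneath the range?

Root depth r = h ρ_c / (ρ_m − ρ_c) = 1.96 km × 2.76 / 0.46 = 11.76 km.
Total thickness = T + h + r = 30.3 km + 1.96 km + 11.76 km = 44 km.

44 km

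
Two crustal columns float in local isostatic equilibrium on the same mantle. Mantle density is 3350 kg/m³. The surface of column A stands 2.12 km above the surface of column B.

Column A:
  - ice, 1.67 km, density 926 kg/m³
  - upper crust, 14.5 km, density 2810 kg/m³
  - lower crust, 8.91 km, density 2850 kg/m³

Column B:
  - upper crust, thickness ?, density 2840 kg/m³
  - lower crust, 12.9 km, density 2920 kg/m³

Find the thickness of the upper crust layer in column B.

7.22 km

Take the compensation level at the base of the deeper column (depth z_c below the surface of column A) and equate Σ ρ_i t_i down to z_c; mantle fills any gap and the z_c terms cancel.
Column A: 1.67×926 + 14.5×2810 + 8.91×2850 + (z_c − 25.08)×3350
Column B: 2.12×0 + x×2840 + 12.9×2920 + (z_c − 2.12 − 12.9 − x)×3350
The z_c×3350 term appears on both sides and cancels. Collect the known terms of each column as K = Σ(ρt)_known − 3350 × (depth of known layers): K_A = 67684.92 − 3350×25.08 = −16333.08; K_B = 37668 − 3350×(2.12 + 12.9) = −12649.
Balance: K_A = K_B − x×(3350 − 2840), so x = (K_B − K_A)/(3350 − 2840) = 3684.08/510 = 7.22 km.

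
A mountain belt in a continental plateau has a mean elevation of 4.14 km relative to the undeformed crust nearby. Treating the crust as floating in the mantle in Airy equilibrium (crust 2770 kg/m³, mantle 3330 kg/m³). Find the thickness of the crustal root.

20.5 km

Balancing pressure at the compensation depth: the weight of the topography is balanced by the buoyancy of the root, ρ_c h = (ρ_m − ρ_c) r.
r = h · ρ_c / (ρ_m − ρ_c) = 4.14 km × 2770 / (3330 − 2770) = 20.5 km.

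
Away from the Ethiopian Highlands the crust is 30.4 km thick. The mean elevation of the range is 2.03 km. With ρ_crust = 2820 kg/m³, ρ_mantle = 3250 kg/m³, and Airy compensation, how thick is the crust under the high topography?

45.7 km

Root depth r = h ρ_c / (ρ_m − ρ_c) = 2.03 km × 2820 / 430 = 13.31 km.
Total thickness = T + h + r = 30.4 km + 2.03 km + 13.31 km = 45.7 km.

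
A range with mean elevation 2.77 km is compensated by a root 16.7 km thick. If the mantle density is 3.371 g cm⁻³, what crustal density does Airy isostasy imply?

ρ_c h = (ρ_m − ρ_c) r → ρ_c (h + r) = ρ_m r → ρ_c = ρ_m r / (h + r).
ρ_c = 3.371 × 16.7 km / (2.77 km + 16.7 km) = 2.89 g cm⁻³.

2.89 g cm⁻³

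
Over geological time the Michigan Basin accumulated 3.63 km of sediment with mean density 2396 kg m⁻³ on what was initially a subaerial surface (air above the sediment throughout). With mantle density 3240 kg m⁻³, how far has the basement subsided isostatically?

2.68 km

Subaerial load: s = t ρ_sed / ρ_m = 3.63 km × 2396/3240 = 2.68 km.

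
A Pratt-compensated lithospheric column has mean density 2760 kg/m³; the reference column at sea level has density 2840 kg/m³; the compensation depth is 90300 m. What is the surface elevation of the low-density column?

ρ_ref D = ρ (D + h) → h = D (ρ_ref − ρ)/ρ.
h = 90300 m × (2840 − 2760)/2760 = 2620 m.

2620 m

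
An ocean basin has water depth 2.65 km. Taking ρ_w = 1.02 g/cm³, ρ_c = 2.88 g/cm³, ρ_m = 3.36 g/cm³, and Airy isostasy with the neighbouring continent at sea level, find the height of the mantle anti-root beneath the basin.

10.3 km

For local isostatic compensation: replacing crust with seawater at the top is compensated by replacing crust with mantle at the base: d (ρ_c − ρ_w) = a (ρ_m − ρ_c).
a = d (ρ_c − ρ_w)/(ρ_m − ρ_c) = 2.65 km × 1.86/0.48 = 10.3 km.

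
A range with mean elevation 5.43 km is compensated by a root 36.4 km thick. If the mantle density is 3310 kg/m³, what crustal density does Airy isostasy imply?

ρ_c h = (ρ_m − ρ_c) r → ρ_c (h + r) = ρ_m r → ρ_c = ρ_m r / (h + r).
ρ_c = 3310 × 36.4 km / (5.43 km + 36.4 km) = 2880 kg/m³.

2880 kg/m³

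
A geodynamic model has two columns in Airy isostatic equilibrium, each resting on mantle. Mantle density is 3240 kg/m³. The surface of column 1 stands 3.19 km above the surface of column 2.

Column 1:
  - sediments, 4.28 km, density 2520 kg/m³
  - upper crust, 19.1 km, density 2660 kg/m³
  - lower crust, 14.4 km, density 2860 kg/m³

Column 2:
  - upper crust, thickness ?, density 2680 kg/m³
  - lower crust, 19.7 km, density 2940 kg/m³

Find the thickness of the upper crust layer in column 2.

Take the compensation level at the base of the deeper column (depth z_c below the surface of column 1) and equate Σ ρ_i t_i down to z_c; mantle fills any gap and the z_c terms cancel.
Column 1: 4.28×2520 + 19.1×2660 + 14.4×2860 + (z_c − 37.78)×3240
Column 2: 3.19×0 + x×2680 + 19.7×2940 + (z_c − 3.19 − 19.7 − x)×3240
The z_c×3240 term appears on both sides and cancels. Collect the known terms of each column as K = Σ(ρt)_known − 3240 × (depth of known layers): K_1 = 102775.6 − 3240×37.78 = −19631.6; K_2 = 57918 − 3240×(3.19 + 19.7) = −16245.6.
Balance: K_1 = K_2 − x×(3240 − 2680), so x = (K_2 − K_1)/(3240 − 2680) = 3386/560 = 6.05 km.

6.05 km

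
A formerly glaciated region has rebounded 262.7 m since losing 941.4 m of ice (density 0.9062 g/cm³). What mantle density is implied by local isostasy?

3.25 g/cm³

ρ_m = ρ_ice t / u = 0.9062 × 941.4 m/262.7 m = 3.25 g/cm³.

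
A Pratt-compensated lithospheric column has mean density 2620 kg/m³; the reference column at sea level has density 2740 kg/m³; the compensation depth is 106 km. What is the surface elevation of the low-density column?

ρ_ref D = ρ (D + h) → h = D (ρ_ref − ρ)/ρ.
h = 106 km × (2740 − 2620)/2620 = 4.85 km.

4.85 km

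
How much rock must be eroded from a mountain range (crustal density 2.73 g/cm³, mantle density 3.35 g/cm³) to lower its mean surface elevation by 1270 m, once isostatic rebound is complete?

Net drop Δ = e − u = e − e ρ_c/ρ_m = e (ρ_m − ρ_c)/ρ_m.
e = Δ ρ_m/(ρ_m − ρ_c) = 1270 m × 3.35/0.62 = 6860 m.

6860 m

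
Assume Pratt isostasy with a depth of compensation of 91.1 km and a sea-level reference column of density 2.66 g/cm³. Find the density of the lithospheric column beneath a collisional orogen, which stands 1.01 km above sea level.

2.63 g/cm³

Pratt balance: ρ_ref D = ρ (D + h).
ρ = ρ_ref D/(D + h) = 2.66 × 91.1 km/(91.1 km + 1.01 km) = 2.63 g/cm³.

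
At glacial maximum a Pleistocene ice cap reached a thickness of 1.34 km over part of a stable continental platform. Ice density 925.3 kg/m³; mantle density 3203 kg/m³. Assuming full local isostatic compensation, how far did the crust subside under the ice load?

0.387 km

By Archimedes' principle applied to the lithosphere: the ice load ρ_ice t is balanced by mantle displaced below, ρ_m s.
s = t ρ_ice / ρ_m = 1.34 km × 925.3/3203 = 0.387 km.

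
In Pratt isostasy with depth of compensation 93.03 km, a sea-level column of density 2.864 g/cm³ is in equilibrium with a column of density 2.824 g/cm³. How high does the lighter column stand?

1.32 km

ρ_ref D = ρ (D + h) → h = D (ρ_ref − ρ)/ρ.
h = 93.03 km × (2.864 − 2.824)/2.824 = 1.32 km.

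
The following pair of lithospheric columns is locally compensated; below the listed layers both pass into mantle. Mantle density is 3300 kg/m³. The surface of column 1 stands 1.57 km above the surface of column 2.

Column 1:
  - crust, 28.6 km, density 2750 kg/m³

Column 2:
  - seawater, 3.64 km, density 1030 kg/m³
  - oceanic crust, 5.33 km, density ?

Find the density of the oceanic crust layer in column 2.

Take the compensation level at the base of the deeper column (depth z_c below the surface of column 1) and equate Σ ρ_i t_i down to z_c; mantle fills any gap and the z_c terms cancel.
Column 1: 28.6×2750 + (z_c − 28.6)×3300
Column 2: 1.57×0 + 3.64×1030 + 5.33×ρ + (z_c − 1.57 − 8.97)×3300
The z_c×3300 term appears on both sides and cancels. Collect the known terms of each column as K = Σ(ρt)_known − 3300 × (depth of known layers): K_1 = 78650 − 3300×28.6 = −15730; K_2 = 3749.2 − 3300×(1.57 + 8.97) = −31032.8.
Balance: K_1 = K_2 + 5.33×ρ, so ρ = (K_1 − K_2)/5.33 = 15302.8/5.33 = 2870 kg/m³.

2870 kg/m³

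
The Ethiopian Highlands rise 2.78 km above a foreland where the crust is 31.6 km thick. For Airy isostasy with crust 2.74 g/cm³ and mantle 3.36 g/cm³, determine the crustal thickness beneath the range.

46.7 km

Root depth r = h ρ_c / (ρ_m − ρ_c) = 2.78 km × 2.74 / 0.62 = 12.29 km.
Total thickness = T + h + r = 31.6 km + 2.78 km + 12.29 km = 46.7 km.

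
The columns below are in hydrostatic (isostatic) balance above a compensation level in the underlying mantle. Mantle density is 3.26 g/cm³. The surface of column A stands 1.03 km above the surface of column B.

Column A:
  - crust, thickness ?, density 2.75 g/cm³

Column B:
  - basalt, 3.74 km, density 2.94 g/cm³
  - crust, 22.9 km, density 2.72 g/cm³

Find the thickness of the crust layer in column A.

33.2 km

Take the compensation level at the base of the deeper column (depth z_c below the surface of column A) and equate Σ ρ_i t_i down to z_c; mantle fills any gap and the z_c terms cancel.
Column A: x×2.75 + (z_c − 0 − x)×3.26
Column B: 1.03×0 + 3.74×2.94 + 22.9×2.72 + (z_c − 1.03 − 26.64)×3.26
The z_c×3.26 term appears on both sides and cancels. Collect the known terms of each column as K = Σ(ρt)_known − 3.26 × (depth of known layers): K_A = 0 − 3.26×0 = 0; K_B = 73.2836 − 3.26×(1.03 + 26.64) = −16.9206.
Balance: K_A − x×(3.26 − 2.75) = K_B, so x = (K_A − K_B)/(3.26 − 2.75) = 16.9206/0.51 = 33.2 km.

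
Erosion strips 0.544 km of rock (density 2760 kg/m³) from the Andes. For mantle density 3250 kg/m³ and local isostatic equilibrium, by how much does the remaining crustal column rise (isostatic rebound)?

0.462 km

Unloading: uplift u = e ρ_c/ρ_m = 0.544 km × 2760/3250 = 0.462 km.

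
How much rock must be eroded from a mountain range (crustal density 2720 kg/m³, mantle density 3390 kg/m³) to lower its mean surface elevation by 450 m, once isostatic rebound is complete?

2280 m

Net drop Δ = e − u = e − e ρ_c/ρ_m = e (ρ_m − ρ_c)/ρ_m.
e = Δ ρ_m/(ρ_m − ρ_c) = 450 m × 3390/670 = 2280 m.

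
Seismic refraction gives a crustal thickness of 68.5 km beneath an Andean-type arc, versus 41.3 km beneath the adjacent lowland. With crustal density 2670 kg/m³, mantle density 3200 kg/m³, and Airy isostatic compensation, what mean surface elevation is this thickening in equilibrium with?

Excess crust Δ = 68.5 km − 41.3 km = 27.2 km, split between elevation h and root r with h + r = Δ.
Airy balance ρ_c h = (ρ_m − ρ_c) r gives r = h ρ_c/(ρ_m − ρ_c), so h (1 + ρ_c/(ρ_m − ρ_c)) = Δ, i.e. h = Δ (ρ_m − ρ_c)/ρ_m.
h = 27.2 km × 530/3200 = 4.5 km.

4.5 km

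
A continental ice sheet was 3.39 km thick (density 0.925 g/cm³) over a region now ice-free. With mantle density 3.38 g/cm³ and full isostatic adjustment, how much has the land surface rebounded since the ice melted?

0.928 km

Removing the load lets mantle flow back in; uplift u satisfies ρ_ice t = ρ_m u.
u = t ρ_ice/ρ_m = 3.39 km × 0.925/3.38 = 0.928 km.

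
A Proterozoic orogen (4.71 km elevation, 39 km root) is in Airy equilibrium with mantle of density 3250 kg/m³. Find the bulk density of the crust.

2900 kg/m³

ρ_c h = (ρ_m − ρ_c) r → ρ_c (h + r) = ρ_m r → ρ_c = ρ_m r / (h + r).
ρ_c = 3250 × 39 km / (4.71 km + 39 km) = 2900 kg/m³.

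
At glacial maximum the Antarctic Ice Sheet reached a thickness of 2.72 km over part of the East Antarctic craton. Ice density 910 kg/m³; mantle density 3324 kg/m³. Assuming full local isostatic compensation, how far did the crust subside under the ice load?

0.745 km

By Archimedes' principle applied to the lithosphere: the ice load ρ_ice t is balanced by mantle displaced below, ρ_m s.
s = t ρ_ice / ρ_m = 2.72 km × 910/3324 = 0.745 km.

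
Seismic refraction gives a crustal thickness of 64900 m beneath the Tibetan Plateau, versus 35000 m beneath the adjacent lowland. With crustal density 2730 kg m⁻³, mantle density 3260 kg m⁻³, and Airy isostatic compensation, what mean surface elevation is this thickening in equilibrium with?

Excess crust Δ = 64900 m − 35000 m = 29900 m, split between elevation h and root r with h + r = Δ.
Airy balance ρ_c h = (ρ_m − ρ_c) r gives r = h ρ_c/(ρ_m − ρ_c), so h (1 + ρ_c/(ρ_m − ρ_c)) = Δ, i.e. h = Δ (ρ_m − ρ_c)/ρ_m.
h = 29900 m × 530/3260 = 4860 m.

4860 m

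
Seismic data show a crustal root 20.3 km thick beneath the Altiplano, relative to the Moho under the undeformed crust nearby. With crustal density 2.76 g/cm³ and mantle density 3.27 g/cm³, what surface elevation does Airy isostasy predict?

Isostatic balance requires: ρ_c h = (ρ_m − ρ_c) r.
h = r (ρ_m − ρ_c) / ρ_c = 20.3 km × (3.27 − 2.76) / 2.76 = 3.75 km.

3.75 km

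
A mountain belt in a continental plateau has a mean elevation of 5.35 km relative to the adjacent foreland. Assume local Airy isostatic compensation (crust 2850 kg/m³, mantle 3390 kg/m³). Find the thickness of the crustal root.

28.2 km

Equating mass per unit area of the two columns: the weight of the topography is balanced by the buoyancy of the root, ρ_c h = (ρ_m − ρ_c) r.
r = h · ρ_c / (ρ_m − ρ_c) = 5.35 km × 2850 / (3390 − 2850) = 28.2 km.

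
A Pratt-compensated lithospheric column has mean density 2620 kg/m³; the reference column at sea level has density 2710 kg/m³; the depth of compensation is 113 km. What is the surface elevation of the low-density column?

3.88 km

ρ_ref D = ρ (D + h) → h = D (ρ_ref − ρ)/ρ.
h = 113 km × (2710 − 2620)/2620 = 3.88 km.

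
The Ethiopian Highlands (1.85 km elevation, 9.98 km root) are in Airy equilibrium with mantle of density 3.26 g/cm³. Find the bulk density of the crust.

2.75 g/cm³

ρ_c h = (ρ_m − ρ_c) r → ρ_c (h + r) = ρ_m r → ρ_c = ρ_m r / (h + r).
ρ_c = 3.26 × 9.98 km / (1.85 km + 9.98 km) = 2.75 g/cm³.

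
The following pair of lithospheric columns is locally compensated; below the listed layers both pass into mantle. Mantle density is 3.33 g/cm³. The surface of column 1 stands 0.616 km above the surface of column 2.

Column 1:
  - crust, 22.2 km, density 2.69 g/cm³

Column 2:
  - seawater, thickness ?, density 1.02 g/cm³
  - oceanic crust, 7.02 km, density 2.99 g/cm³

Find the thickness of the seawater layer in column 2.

4.23 km

Take the compensation level at the base of the deeper column (depth z_c below the surface of column 1) and equate Σ ρ_i t_i down to z_c; mantle fills any gap and the z_c terms cancel.
Column 1: 22.2×2.69 + (z_c − 22.2)×3.33
Column 2: 0.616×0 + x×1.02 + 7.02×2.99 + (z_c − 0.616 − 7.02 − x)×3.33
The z_c×3.33 term appears on both sides and cancels. Collect the known terms of each column as K = Σ(ρt)_known − 3.33 × (depth of known layers): K_1 = 59.718 − 3.33×22.2 = −14.208; K_2 = 20.9898 − 3.33×(0.616 + 7.02) = −4.43808.
Balance: K_1 = K_2 − x×(3.33 − 1.02), so x = (K_2 − K_1)/(3.33 − 1.02) = 9.76992/2.31 = 4.23 km.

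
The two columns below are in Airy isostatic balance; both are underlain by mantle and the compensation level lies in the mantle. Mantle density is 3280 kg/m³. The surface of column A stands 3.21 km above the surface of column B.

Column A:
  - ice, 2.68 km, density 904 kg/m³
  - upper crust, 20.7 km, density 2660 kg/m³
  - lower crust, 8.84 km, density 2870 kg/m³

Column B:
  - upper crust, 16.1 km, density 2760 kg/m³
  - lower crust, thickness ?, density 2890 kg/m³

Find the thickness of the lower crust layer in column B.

10.1 km

Take the compensation level at the base of the deeper column (depth z_c below the surface of column A) and equate Σ ρ_i t_i down to z_c; mantle fills any gap and the z_c terms cancel.
Column A: 2.68×904 + 20.7×2660 + 8.84×2870 + (z_c − 32.22)×3280
Column B: 3.21×0 + 16.1×2760 + x×2890 + (z_c − 3.21 − 16.1 − x)×3280
The z_c×3280 term appears on both sides and cancels. Collect the known terms of each column as K = Σ(ρt)_known − 3280 × (depth of known layers): K_A = 82855.52 − 3280×32.22 = −22826.08; K_B = 44436 − 3280×(3.21 + 16.1) = −18900.8.
Balance: K_A = K_B − x×(3280 − 2890), so x = (K_B − K_A)/(3280 − 2890) = 3925.28/390 = 10.1 km.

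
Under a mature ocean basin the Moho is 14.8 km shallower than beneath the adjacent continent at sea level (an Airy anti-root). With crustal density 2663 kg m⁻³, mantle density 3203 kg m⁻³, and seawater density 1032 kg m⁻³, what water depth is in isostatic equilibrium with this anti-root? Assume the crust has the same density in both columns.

Replacing a thickness d of crust by seawater at the top must be balanced by replacing crust with mantle at the base: d (ρ_c − ρ_w) = a (ρ_m − ρ_c).
d = a (ρ_m − ρ_c)/(ρ_c − ρ_w) = 14.8 km × 540/1631 = 4.9 km.

4.9 km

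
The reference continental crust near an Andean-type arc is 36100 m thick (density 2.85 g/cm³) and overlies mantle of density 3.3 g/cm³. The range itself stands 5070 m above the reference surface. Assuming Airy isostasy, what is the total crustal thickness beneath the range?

73300 m

Root depth r = h ρ_c / (ρ_m − ρ_c) = 5070 m × 2.85 / 0.45 = 32110 m.
Total thickness = T + h + r = 36100 m + 5070 m + 32110 m = 73300 m.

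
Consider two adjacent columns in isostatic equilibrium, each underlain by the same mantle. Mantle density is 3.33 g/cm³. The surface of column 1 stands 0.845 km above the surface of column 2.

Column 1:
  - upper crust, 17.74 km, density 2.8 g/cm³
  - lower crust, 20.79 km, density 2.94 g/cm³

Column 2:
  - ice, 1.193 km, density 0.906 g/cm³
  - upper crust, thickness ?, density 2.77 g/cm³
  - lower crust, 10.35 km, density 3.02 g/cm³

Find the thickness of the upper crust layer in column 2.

Take the compensation level at the base of the deeper column (depth z_c below the surface of column 1) and equate Σ ρ_i t_i down to z_c; mantle fills any gap and the z_c terms cancel.
Column 1: 17.74×2.8 + 20.79×2.94 + (z_c − 38.53)×3.33
Column 2: 0.845×0 + 1.193×0.906 + x×2.77 + 10.35×3.02 + (z_c − 0.845 − 11.543 − x)×3.33
The z_c×3.33 term appears on both sides and cancels. Collect the known terms of each column as K = Σ(ρt)_known − 3.33 × (depth of known layers): K_1 = 110.7946 − 3.33×38.53 = −17.5103; K_2 = 32.337858 − 3.33×(0.845 + 11.543) = −8.914182.
Balance: K_1 = K_2 − x×(3.33 − 2.77), so x = (K_2 − K_1)/(3.33 − 2.77) = 8.59612/0.56 = 15.4 km.

15.4 km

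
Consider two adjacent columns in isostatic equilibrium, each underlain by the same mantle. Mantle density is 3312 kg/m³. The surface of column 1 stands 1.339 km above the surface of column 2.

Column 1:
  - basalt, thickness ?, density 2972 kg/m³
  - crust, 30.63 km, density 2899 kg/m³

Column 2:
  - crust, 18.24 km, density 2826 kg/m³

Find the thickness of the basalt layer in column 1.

1.91 km

Take the compensation level at the base of the deeper column (depth z_c below the surface of column 1) and equate Σ ρ_i t_i down to z_c; mantle fills any gap and the z_c terms cancel.
Column 1: x×2972 + 30.63×2899 + (z_c − 30.63 − x)×3312
Column 2: 1.339×0 + 18.24×2826 + (z_c − 1.339 − 18.24)×3312
The z_c×3312 term appears on both sides and cancels. Collect the known terms of each column as K = Σ(ρt)_known − 3312 × (depth of known layers): K_1 = 88796.37 − 3312×30.63 = −12650.19; K_2 = 51546.24 − 3312×(1.339 + 18.24) = −13299.408.
Balance: K_1 − x×(3312 − 2972) = K_2, so x = (K_1 − K_2)/(3312 − 2972) = 649.218/340 = 1.91 km.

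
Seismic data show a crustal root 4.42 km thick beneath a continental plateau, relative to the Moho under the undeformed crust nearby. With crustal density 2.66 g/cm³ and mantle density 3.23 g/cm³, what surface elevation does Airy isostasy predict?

Balancing pressure at the compensation depth: ρ_c h = (ρ_m − ρ_c) r.
h = r (ρ_m − ρ_c) / ρ_c = 4.42 km × (3.23 − 2.66) / 2.66 = 0.947 km.

0.947 km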